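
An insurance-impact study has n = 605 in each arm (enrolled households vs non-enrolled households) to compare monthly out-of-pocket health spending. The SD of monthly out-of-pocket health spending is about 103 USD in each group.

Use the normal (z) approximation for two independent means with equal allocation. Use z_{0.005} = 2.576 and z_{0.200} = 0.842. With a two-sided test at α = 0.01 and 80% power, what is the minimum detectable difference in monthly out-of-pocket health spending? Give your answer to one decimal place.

Minimum detectable difference ≈ 20.2 USD

δ = (z_{α/2} + z_β) · √((σ₁²+σ₂²)/n)
  = (2.576 + 0.842) · √(21218/605)
  = 3.418 · √35.0711
  = 3.418 · 5.9221
  = 20.2417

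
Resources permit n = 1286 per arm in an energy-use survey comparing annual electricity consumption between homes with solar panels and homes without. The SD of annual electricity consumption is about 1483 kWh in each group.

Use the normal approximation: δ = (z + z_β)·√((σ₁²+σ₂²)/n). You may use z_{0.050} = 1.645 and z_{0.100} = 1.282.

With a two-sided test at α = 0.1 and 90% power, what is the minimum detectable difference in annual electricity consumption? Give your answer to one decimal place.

Minimum detectable difference ≈ 171.2 kWh

δ = (z_{α/2} + z_β) · √((σ₁²+σ₂²)/n)
  = (1.645 + 1.282) · √(4398578/1286)
  = 2.927 · √3420.4
  = 2.927 · 58.4838
  = 171.1821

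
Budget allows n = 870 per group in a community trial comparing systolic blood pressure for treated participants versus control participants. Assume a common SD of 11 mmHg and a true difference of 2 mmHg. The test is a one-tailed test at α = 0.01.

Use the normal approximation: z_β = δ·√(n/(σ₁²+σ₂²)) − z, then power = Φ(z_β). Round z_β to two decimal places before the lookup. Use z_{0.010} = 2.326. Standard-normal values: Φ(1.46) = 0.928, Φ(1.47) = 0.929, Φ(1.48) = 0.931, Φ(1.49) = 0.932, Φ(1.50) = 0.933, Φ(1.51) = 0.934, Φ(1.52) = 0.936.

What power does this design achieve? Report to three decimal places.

z_β = δ·√(n/(σ₁²+σ₂²)) − z_α
    = 2 · √(870/242) − 2.326
    = 2 · 1.89606 − 2.326
    = 3.7921 − 2.326 = 1.4661 → 1.47
Power = Φ(1.47) = 0.929.

Power ≈ 0.929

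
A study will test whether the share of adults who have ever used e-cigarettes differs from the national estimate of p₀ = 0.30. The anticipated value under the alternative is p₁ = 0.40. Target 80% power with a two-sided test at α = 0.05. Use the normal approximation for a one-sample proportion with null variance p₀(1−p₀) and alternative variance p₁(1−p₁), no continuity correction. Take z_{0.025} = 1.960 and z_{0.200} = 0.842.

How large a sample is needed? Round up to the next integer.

n = [z_{α/2}·√(p₀q₀) + z_β·√(p₁q₁)]² / (p₁ − p₀)²
  = [1.960·√(0.30·0.70) + 0.842·√(0.40·0.60)]² / (0.10)²
  = [1.960·0.4583 + 0.842·0.4899]² / 0.0100
  = [1.3107]² / 0.0100
  = 171.79
Round up → n = 172.

n = 172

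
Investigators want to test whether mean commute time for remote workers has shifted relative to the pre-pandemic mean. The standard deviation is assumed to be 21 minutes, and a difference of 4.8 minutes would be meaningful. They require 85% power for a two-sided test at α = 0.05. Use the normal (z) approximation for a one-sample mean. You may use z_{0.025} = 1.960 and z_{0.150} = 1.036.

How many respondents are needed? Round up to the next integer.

n = 172

n = (z_{α/2} + z_β)² · σ² / δ²
  = (1.960 + 1.036)² · 21² / 4.8²
  = 8.9760 · 441 / 23.04
  = 171.81
Round up → n = 172.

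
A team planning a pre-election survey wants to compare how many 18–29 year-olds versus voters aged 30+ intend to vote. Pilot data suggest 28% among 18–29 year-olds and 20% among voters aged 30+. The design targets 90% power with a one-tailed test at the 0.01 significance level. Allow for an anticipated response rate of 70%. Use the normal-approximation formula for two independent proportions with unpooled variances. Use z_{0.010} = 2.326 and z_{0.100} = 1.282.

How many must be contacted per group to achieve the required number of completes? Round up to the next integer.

n = 1051 per group

n = (z_α + z_β)² · [p₁(1−p₁) + p₂(1−p₂)] / (p₁ − p₂)²
  = (2.326 + 1.282)² · (0.28·0.72 + 0.20·0.80) / (0.08)²
  = (3.608)² · (0.2016 + 0.1600) / 0.0064
  = 13.0177 · 0.3616 / 0.0064
  = 735.50
Adjust for 70% response: 735.50 / 0.70 = 1050.71.
Round up → n = 1051 per group.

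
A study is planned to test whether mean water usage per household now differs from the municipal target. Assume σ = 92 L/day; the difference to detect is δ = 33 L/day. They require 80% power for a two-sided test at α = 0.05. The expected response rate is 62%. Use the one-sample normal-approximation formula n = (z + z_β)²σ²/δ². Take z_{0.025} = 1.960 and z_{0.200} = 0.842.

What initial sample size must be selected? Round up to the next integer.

n = 99

n = (z_{α/2} + z_β)² · σ² / δ²
  = (1.960 + 0.842)² · 92² / 33²
  = 7.8512 · 8464 / 1089
  = 61.02
Adjust for 62% response: 61.02 / 0.62 = 98.42.
Round up → n = 99.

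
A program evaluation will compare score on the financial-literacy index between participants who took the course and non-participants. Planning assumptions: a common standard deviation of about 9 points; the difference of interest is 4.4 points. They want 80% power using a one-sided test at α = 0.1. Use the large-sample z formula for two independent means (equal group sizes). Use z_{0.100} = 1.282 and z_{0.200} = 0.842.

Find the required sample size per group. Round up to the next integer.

n = 38 per group

n = (z_α + z_β)² · (σ₁² + σ₂²) / δ²
  = (1.282 + 0.842)² · (2·9² = 162) / 4.4²
  = 4.5114 · 162 / 19.36
  = 37.75
Round up → n = 38 per group.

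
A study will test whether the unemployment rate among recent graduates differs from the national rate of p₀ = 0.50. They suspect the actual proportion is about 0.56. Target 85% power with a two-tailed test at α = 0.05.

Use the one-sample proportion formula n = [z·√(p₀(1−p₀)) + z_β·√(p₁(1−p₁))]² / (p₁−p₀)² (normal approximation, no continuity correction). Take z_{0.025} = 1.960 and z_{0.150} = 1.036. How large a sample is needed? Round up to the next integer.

n = [z_{α/2}·√(p₀q₀) + z_β·√(p₁q₁)]² / (p₁ − p₀)²
  = [1.960·√(0.50·0.50) + 1.036·√(0.56·0.44)]² / (0.06)²
  = [1.960·0.5000 + 1.036·0.4964]² / 0.0036
  = [1.4943]² / 0.0036
  = 620.22
Round up → n = 621.

n = 621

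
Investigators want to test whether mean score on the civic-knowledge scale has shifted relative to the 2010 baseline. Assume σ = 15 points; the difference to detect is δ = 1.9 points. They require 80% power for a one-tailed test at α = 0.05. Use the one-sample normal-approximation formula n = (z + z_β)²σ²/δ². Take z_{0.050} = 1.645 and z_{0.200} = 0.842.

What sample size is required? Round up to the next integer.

n = 386

n = (z_α + z_β)² · σ² / δ²
  = (1.645 + 0.842)² · 15² / 1.9²
  = 6.1852 · 225 / 3.61
  = 385.50
Round up → n = 386.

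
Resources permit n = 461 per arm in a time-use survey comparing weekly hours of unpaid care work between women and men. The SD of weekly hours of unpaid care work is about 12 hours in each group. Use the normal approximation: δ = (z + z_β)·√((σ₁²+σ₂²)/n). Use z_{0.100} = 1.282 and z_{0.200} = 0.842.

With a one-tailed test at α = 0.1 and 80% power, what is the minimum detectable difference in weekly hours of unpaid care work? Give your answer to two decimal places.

δ = (z_α + z_β) · √((σ₁²+σ₂²)/n)
  = (1.282 + 0.842) · √(288/461)
  = 2.124 · √0.62473
  = 2.124 · 0.7904
  = 1.6788

Minimum detectable difference ≈ 1.68 hours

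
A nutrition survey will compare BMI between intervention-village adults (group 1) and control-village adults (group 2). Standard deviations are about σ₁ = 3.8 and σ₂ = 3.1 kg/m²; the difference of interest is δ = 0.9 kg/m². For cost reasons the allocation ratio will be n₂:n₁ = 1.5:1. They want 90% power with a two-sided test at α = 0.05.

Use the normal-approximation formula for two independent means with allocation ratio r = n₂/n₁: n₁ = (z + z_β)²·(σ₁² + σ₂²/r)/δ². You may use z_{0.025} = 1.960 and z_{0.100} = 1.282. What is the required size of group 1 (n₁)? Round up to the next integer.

n₁ = 271

n₁ = (z_{α/2} + z_β)² · (σ₁² + σ₂²/r) / δ²
   = (1.960 + 1.282)² · (3.8² + 3.1²/1.5) / 0.9²
   = 10.5106 · (14.44 + 6.4067) / 0.81
   = 10.5106 · 20.8467 / 0.81
   = 270.51
Round up → n₁ = 271; n₂ = r·n₁ = 1.5 × 271 = 407.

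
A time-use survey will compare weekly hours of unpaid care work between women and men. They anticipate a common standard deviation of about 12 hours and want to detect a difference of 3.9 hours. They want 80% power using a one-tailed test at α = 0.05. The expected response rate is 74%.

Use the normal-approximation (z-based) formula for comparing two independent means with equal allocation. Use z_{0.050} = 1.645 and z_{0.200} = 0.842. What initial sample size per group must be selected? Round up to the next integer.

n = 159 per group

n = (z_α + z_β)² · (σ₁² + σ₂²) / δ²
  = (1.645 + 0.842)² · (2·12² = 288) / 3.9²
  = 6.1852 · 288 / 15.21
  = 117.12
Adjust for 74% response: 117.12 / 0.74 = 158.26.
Round up → n = 159 per group.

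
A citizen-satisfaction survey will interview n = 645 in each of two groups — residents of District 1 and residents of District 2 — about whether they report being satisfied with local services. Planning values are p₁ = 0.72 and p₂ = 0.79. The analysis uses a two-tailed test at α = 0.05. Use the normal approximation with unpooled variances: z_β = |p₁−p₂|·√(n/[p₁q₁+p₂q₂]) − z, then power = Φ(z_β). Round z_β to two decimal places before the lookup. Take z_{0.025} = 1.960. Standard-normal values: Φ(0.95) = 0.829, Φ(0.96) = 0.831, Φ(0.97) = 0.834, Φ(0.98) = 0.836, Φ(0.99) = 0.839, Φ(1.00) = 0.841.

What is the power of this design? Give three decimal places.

Power ≈ 0.834

z_β = |p₁−p₂|·√(n/[p₁q₁+p₂q₂]) − z_{α/2}
    = 0.07 · √(645/0.3675) − 1.960
    = 0.07 · 41.8939 − 1.960
    = 2.9326 − 1.960 = 0.9726 → 0.97
Power = Φ(0.97) = 0.834.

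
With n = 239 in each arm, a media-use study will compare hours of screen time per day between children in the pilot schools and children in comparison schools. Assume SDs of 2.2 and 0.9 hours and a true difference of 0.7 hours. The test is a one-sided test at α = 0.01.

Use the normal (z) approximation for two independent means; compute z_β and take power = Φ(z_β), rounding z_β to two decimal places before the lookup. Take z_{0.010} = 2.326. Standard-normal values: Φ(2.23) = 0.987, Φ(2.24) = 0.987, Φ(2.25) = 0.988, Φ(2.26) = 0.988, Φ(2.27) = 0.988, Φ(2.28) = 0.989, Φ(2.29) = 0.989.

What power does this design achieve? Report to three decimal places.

z_β = δ·√(n/(σ₁²+σ₂²)) − z_α
    = 0.7 · √(239/5.65) − 2.326
    = 0.7 · 6.50391 − 2.326
    = 4.5527 − 2.326 = 2.2267 → 2.23
Power = Φ(2.23) = 0.987.

Power ≈ 0.987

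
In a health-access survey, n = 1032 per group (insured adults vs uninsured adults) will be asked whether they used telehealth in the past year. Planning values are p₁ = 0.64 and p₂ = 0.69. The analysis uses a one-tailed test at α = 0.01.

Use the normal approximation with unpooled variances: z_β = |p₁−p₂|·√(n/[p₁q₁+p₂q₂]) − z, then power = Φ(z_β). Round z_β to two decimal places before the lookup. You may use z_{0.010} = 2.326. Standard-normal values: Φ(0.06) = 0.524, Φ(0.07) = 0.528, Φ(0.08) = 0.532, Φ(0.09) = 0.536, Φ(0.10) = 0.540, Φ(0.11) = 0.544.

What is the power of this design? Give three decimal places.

Power ≈ 0.532

z_β = |p₁−p₂|·√(n/[p₁q₁+p₂q₂]) − z_α
    = 0.05 · √(1032/0.4443) − 2.326
    = 0.05 · 48.1950 − 2.326
    = 2.4097 − 2.326 = 0.0837 → 0.08
Power = Φ(0.08) = 0.532.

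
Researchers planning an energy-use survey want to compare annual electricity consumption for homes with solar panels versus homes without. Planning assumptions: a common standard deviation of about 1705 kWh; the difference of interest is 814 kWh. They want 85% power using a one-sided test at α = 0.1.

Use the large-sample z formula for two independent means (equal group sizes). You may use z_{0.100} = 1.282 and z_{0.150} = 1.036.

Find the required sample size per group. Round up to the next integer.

n = 48 per group

n = (z_α + z_β)² · (σ₁² + σ₂²) / δ²
  = (1.282 + 1.036)² · (2·1705² = 5814050) / 814²
  = 5.3731 · 5814050 / 662596
  = 47.15
Round up → n = 48 per group.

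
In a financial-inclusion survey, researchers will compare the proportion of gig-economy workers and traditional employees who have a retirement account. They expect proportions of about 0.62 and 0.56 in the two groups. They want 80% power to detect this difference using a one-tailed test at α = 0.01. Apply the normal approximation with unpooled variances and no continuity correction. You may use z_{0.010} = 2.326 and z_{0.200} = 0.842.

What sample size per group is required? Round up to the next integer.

n = (z_α + z_β)² · [p₁(1−p₁) + p₂(1−p₂)] / (p₁ − p₂)²
  = (2.326 + 0.842)² · (0.62·0.38 + 0.56·0.44) / (0.06)²
  = (3.168)² · (0.2356 + 0.2464) / 0.0036
  = 10.0362 · 0.4820 / 0.0036
  = 1343.74
Round up → n = 1344 per group.

n = 1344 per group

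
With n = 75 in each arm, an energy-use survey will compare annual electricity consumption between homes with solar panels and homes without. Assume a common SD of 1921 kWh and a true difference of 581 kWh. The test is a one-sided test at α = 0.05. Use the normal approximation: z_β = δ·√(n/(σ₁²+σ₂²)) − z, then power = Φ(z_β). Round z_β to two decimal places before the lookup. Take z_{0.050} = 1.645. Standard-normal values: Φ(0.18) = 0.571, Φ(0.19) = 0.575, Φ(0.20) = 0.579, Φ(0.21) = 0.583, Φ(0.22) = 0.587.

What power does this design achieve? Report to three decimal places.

z_β = δ·√(n/(σ₁²+σ₂²)) − z_α
    = 581 · √(75/7380482) − 1.645
    = 581 · 0.00319 − 1.645
    = 1.8521 − 1.645 = 0.2071 → 0.21
Power = Φ(0.21) = 0.583.

Power ≈ 0.583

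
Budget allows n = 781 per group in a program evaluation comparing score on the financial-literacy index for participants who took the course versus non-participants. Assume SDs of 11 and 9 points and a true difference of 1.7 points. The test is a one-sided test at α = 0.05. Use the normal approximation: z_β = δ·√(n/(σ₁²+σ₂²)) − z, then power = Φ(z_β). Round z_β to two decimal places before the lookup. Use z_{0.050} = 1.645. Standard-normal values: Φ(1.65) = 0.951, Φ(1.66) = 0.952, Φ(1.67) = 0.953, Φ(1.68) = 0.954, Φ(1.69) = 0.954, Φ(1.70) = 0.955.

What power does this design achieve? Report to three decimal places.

Power ≈ 0.955

z_β = δ·√(n/(σ₁²+σ₂²)) − z_α
    = 1.7 · √(781/202) − 1.645
    = 1.7 · 1.96630 − 1.645
    = 3.3427 − 1.645 = 1.6977 → 1.70
Power = Φ(1.70) = 0.955.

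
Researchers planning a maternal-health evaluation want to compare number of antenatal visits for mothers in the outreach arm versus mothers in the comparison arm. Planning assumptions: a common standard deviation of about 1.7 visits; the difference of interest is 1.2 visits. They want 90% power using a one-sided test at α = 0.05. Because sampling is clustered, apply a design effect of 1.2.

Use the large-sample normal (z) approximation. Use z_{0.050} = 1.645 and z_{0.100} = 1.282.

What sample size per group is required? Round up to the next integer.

n = (z_α + z_β)² · (σ₁² + σ₂²) / δ²
  = (1.645 + 1.282)² · (2·1.7² = 5.78) / 1.2²
  = 8.5673 · 5.78 / 1.44
  = 34.39
Design effect: 1.2 × 34.39 = 41.27.
Round up → n = 42 per group.

n = 42 per group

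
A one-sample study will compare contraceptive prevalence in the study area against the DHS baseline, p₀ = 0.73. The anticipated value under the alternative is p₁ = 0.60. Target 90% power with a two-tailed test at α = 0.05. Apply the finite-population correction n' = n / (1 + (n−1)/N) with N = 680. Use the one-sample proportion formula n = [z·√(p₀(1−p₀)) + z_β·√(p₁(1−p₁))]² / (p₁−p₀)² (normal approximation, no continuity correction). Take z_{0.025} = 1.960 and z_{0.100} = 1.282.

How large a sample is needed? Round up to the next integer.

n = [z_{α/2}·√(p₀q₀) + z_β·√(p₁q₁)]² / (p₁ − p₀)²
  = [1.960·√(0.73·0.27) + 1.282·√(0.60·0.40)]² / (-0.13)²
  = [1.960·0.4440 + 1.282·0.4899]² / 0.0169
  = [1.4982]² / 0.0169
  = 132.82
Finite-population correction (N = 680): 132.82 / (1 + (132.82 − 1)/680) = 111.25.
Round up → n = 112.

n = 112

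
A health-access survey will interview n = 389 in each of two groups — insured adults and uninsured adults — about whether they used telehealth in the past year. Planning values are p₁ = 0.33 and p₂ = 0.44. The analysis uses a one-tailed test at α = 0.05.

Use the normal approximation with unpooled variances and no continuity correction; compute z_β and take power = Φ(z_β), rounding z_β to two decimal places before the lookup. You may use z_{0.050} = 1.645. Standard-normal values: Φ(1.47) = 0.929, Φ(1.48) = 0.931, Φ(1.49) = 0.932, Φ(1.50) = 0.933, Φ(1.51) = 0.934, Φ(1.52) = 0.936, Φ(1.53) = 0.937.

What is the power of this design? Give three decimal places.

z_β = |p₁−p₂|·√(n/[p₁q₁+p₂q₂]) − z_α
    = 0.11 · √(389/0.4675) − 1.645
    = 0.11 · 28.8459 − 1.645
    = 3.1730 − 1.645 = 1.5280 → 1.53
Power = Φ(1.53) = 0.937.

Power ≈ 0.937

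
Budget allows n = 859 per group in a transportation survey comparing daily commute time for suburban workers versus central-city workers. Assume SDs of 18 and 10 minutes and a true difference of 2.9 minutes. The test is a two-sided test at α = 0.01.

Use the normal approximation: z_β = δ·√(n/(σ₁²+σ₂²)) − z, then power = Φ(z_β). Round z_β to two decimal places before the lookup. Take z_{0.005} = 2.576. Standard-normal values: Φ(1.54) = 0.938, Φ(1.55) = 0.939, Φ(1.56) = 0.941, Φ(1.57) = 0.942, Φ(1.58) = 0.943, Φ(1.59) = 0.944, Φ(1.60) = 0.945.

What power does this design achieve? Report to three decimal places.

z_β = δ·√(n/(σ₁²+σ₂²)) − z_{α/2}
    = 2.9 · √(859/424) − 2.576
    = 2.9 · 1.42336 − 2.576
    = 4.1277 − 2.576 = 1.5517 → 1.55
Power = Φ(1.55) = 0.939.

Power ≈ 0.939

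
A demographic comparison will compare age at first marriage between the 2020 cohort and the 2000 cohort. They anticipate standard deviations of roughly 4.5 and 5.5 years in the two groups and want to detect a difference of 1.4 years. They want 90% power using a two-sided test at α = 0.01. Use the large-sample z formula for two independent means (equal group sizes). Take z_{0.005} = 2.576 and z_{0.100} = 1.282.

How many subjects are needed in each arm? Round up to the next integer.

n = (z_{α/2} + z_β)² · (σ₁² + σ₂²) / δ²
  = (2.576 + 1.282)² · (4.5² + 5.5² = 50.5) / 1.4²
  = 14.8842 · 50.5 / 1.96
  = 383.50
Round up → n = 384 per group.

n = 384 per group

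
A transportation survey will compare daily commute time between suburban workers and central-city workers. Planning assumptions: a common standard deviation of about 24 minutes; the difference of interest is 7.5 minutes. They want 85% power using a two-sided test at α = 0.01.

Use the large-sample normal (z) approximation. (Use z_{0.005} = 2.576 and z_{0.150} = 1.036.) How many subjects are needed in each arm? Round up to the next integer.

n = 268 per group

n = (z_{α/2} + z_β)² · (σ₁² + σ₂²) / δ²
  = (2.576 + 1.036)² · (2·24² = 1152) / 7.5²
  = 13.0465 · 1152 / 56.25
  = 267.19
Round up → n = 268 per group.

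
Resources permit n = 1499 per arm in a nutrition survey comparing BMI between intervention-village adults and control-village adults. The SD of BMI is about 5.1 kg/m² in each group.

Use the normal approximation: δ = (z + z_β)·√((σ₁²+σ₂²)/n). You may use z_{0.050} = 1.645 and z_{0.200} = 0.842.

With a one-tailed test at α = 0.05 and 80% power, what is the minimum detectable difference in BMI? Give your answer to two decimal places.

δ = (z_α + z_β) · √((σ₁²+σ₂²)/n)
  = (1.645 + 0.842) · √(52.02/1499)
  = 2.487 · √0.0347
  = 2.487 · 0.1863
  = 0.4633

Minimum detectable difference ≈ 0.46 kg/m²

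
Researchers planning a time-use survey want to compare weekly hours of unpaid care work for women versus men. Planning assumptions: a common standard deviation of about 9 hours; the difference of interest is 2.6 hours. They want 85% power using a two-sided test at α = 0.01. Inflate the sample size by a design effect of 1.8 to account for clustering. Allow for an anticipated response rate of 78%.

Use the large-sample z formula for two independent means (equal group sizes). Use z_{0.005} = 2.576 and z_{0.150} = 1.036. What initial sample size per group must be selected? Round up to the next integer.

n = 722 per group

n = (z_{α/2} + z_β)² · (σ₁² + σ₂²) / δ²
  = (2.576 + 1.036)² · (2·9² = 162) / 2.6²
  = 13.0465 · 162 / 6.76
  = 312.65
Design effect: 1.8 × 312.65 = 562.78.
Adjust for 78% response: 562.78 / 0.78 = 721.51.
Round up → n = 722 per group.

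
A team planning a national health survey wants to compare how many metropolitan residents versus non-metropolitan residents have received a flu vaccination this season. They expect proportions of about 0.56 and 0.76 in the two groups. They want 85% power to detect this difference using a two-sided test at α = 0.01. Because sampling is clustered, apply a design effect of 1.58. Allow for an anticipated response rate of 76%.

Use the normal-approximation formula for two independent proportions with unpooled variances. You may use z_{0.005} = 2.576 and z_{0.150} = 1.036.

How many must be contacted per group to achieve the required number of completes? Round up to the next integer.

n = 291 per group

n = (z_{α/2} + z_β)² · [p₁(1−p₁) + p₂(1−p₂)] / (p₁ − p₂)²
  = (2.576 + 1.036)² · (0.56·0.44 + 0.76·0.24) / (-0.20)²
  = (3.612)² · (0.2464 + 0.1824) / 0.0400
  = 13.0465 · 0.4288 / 0.0400
  = 139.86
Design effect: 1.58 × 139.86 = 220.98.
Adjust for 76% response: 220.98 / 0.76 = 290.76.
Round up → n = 291 per group.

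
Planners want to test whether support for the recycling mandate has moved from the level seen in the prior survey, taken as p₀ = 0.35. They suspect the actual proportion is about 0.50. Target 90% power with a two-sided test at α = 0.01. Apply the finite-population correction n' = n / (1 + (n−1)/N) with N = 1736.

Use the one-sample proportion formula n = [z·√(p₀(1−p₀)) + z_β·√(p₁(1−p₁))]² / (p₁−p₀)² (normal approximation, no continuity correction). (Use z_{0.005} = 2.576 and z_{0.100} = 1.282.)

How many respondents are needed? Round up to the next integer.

n = 143

n = [z_{α/2}·√(p₀q₀) + z_β·√(p₁q₁)]² / (p₁ − p₀)²
  = [2.576·√(0.35·0.65) + 1.282·√(0.50·0.50)]² / (0.15)²
  = [2.576·0.4770 + 1.282·0.5000]² / 0.0225
  = [1.8697]² / 0.0225
  = 155.36
Finite-population correction (N = 1736): 155.36 / (1 + (155.36 − 1)/1736) = 142.68.
Round up → n = 143.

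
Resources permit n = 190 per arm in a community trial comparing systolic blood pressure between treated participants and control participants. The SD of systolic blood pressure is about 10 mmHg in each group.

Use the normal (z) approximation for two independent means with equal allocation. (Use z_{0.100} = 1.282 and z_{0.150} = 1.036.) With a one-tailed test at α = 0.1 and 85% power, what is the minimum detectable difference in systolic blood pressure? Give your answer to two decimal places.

δ = (z_α + z_β) · √((σ₁²+σ₂²)/n)
  = (1.282 + 1.036) · √(200/190)
  = 2.318 · √1.0526
  = 2.318 · 1.0260
  = 2.3782

Minimum detectable difference ≈ 2.38 mmHg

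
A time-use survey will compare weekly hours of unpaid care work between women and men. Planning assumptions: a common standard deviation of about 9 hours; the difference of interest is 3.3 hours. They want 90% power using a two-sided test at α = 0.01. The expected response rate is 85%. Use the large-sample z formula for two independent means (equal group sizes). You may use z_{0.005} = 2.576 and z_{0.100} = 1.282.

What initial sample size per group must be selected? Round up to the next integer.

n = (z_{α/2} + z_β)² · (σ₁² + σ₂²) / δ²
  = (2.576 + 1.282)² · (2·9² = 162) / 3.3²
  = 14.8842 · 162 / 10.89
  = 221.42
Adjust for 85% response: 221.42 / 0.85 = 260.49.
Round up → n = 261 per group.

n = 261 per group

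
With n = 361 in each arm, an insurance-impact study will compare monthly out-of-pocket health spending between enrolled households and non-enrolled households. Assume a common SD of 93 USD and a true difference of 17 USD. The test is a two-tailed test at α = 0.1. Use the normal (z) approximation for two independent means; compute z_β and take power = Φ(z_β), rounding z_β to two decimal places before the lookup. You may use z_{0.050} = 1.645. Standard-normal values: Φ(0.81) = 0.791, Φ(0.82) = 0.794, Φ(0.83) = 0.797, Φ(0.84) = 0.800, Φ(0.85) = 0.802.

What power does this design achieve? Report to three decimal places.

z_β = δ·√(n/(σ₁²+σ₂²)) − z_{α/2}
    = 17 · √(361/17298) − 1.645
    = 17 · 0.14446 − 1.645
    = 2.4559 − 1.645 = 0.8109 → 0.81
Power = Φ(0.81) = 0.791.

Power ≈ 0.791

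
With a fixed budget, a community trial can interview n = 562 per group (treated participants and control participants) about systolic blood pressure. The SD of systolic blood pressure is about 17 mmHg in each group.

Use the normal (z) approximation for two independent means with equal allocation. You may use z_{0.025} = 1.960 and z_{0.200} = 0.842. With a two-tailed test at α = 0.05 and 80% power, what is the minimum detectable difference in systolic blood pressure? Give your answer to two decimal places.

δ = (z_{α/2} + z_β) · √((σ₁²+σ₂²)/n)
  = (1.960 + 0.842) · √(578/562)
  = 2.802 · √1.0285
  = 2.802 · 1.0141
  = 2.8416

Minimum detectable difference ≈ 2.84 mmHg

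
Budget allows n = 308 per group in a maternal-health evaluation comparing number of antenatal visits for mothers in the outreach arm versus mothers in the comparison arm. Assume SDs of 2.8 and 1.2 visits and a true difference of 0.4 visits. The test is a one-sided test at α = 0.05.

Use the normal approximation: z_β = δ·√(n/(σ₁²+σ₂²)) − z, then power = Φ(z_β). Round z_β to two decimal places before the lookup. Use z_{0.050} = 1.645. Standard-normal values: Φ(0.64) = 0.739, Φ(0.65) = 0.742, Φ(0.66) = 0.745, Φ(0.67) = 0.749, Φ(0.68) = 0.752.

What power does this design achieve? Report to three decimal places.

Power ≈ 0.745

z_β = δ·√(n/(σ₁²+σ₂²)) − z_α
    = 0.4 · √(308/9.28) − 1.645
    = 0.4 · 5.76105 − 1.645
    = 2.3044 − 1.645 = 0.6594 → 0.66
Power = Φ(0.66) = 0.745.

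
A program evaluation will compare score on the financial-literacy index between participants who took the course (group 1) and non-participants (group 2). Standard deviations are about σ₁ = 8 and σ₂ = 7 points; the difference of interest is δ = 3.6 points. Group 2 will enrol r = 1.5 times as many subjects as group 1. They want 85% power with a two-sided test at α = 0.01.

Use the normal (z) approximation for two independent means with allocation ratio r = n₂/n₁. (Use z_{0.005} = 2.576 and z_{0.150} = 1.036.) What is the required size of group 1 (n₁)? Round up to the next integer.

n₁ = (z_{α/2} + z_β)² · (σ₁² + σ₂²/r) / δ²
   = (2.576 + 1.036)² · (8² + 7²/1.5) / 3.6²
   = 13.0465 · (64 + 32.6667) / 12.96
   = 13.0465 · 96.6667 / 12.96
   = 97.31
Round up → n₁ = 98; n₂ = r·n₁ = 1.5 × 98 = 147.

n₁ = 98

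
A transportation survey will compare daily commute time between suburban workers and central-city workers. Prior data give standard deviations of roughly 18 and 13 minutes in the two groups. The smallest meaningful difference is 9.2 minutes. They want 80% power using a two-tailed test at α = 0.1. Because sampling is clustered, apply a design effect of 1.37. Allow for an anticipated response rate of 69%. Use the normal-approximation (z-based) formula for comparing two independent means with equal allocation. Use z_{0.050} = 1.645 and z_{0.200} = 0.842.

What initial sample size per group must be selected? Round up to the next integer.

n = 72 per group

n = (z_{α/2} + z_β)² · (σ₁² + σ₂²) / δ²
  = (1.645 + 0.842)² · (18² + 13² = 493) / 9.2²
  = 6.1852 · 493 / 84.64
  = 36.03
Design effect: 1.37 × 36.03 = 49.36.
Adjust for 69% response: 49.36 / 0.69 = 71.53.
Round up → n = 72 per group.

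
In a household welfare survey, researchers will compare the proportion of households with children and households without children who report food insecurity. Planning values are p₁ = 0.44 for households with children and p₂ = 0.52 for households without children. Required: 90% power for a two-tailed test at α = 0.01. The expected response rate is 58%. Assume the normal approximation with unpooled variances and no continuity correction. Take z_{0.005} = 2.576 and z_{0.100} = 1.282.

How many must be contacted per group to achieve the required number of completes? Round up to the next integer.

n = (z_{α/2} + z_β)² · [p₁(1−p₁) + p₂(1−p₂)] / (p₁ − p₂)²
  = (2.576 + 1.282)² · (0.44·0.56 + 0.52·0.48) / (-0.08)²
  = (3.858)² · (0.2464 + 0.2496) / 0.0064
  = 14.8842 · 0.4960 / 0.0064
  = 1153.52
Adjust for 58% response: 1153.52 / 0.58 = 1988.83.
Round up → n = 1989 per group.

n = 1989 per group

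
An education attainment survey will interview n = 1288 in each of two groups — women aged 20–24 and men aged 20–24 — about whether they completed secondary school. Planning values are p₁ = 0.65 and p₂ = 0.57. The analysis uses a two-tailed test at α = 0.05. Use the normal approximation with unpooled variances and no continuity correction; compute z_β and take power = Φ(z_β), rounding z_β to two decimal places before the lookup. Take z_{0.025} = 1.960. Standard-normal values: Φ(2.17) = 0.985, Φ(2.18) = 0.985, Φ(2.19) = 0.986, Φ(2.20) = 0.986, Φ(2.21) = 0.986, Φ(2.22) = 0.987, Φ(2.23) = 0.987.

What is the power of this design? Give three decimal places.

Power ≈ 0.987

z_β = |p₁−p₂|·√(n/[p₁q₁+p₂q₂]) − z_{α/2}
    = 0.08 · √(1288/0.4726) − 1.960
    = 0.08 · 52.2049 − 1.960
    = 4.1764 − 1.960 = 2.2164 → 2.22
Power = Φ(2.22) = 0.987.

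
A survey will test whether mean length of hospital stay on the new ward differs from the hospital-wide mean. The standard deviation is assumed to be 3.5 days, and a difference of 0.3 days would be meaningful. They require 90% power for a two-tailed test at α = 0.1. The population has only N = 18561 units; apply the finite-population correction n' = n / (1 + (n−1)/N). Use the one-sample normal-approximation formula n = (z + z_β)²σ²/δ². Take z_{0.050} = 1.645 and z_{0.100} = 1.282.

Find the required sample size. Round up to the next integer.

n = (z_{α/2} + z_β)² · σ² / δ²
  = (1.645 + 1.282)² · 3.5² / 0.3²
  = 8.5673 · 12.25 / 0.09
  = 1166.11
Finite-population correction (N = 18561): 1166.11 / (1 + (1166.11 − 1)/18561) = 1097.23.
Round up → n = 1098.

n = 1098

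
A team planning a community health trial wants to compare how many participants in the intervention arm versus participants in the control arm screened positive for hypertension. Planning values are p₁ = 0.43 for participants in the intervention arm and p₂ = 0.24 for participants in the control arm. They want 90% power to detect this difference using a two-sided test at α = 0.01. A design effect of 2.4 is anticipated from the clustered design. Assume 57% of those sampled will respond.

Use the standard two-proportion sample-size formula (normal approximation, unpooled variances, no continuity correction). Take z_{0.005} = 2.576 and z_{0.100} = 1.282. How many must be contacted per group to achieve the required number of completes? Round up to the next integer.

n = (z_{α/2} + z_β)² · [p₁(1−p₁) + p₂(1−p₂)] / (p₁ − p₂)²
  = (2.576 + 1.282)² · (0.43·0.57 + 0.24·0.76) / (0.19)²
  = (3.858)² · (0.2451 + 0.1824) / 0.0361
  = 14.8842 · 0.4275 / 0.0361
  = 176.26
Design effect: 2.4 × 176.26 = 423.02.
Adjust for 57% response: 423.02 / 0.57 = 742.15.
Round up → n = 743 per group.

n = 743 per group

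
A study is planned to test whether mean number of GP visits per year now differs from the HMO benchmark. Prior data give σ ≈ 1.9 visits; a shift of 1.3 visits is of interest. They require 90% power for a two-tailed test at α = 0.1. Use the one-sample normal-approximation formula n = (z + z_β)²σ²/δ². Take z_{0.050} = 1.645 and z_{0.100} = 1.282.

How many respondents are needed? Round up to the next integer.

n = 19

n = (z_{α/2} + z_β)² · σ² / δ²
  = (1.645 + 1.282)² · 1.9² / 1.3²
  = 8.5673 · 3.61 / 1.69
  = 18.30
Round up → n = 19.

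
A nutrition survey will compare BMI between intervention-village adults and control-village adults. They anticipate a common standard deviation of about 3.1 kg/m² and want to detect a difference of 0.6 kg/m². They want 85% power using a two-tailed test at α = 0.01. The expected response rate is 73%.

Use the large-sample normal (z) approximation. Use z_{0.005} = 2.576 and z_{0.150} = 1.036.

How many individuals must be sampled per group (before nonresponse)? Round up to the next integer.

n = (z_{α/2} + z_β)² · (σ₁² + σ₂²) / δ²
  = (2.576 + 1.036)² · (2·3.1² = 19.22) / 0.6²
  = 13.0465 · 19.22 / 0.36
  = 696.54
Adjust for 73% response: 696.54 / 0.73 = 954.17.
Round up → n = 955 per group.

n = 955 per group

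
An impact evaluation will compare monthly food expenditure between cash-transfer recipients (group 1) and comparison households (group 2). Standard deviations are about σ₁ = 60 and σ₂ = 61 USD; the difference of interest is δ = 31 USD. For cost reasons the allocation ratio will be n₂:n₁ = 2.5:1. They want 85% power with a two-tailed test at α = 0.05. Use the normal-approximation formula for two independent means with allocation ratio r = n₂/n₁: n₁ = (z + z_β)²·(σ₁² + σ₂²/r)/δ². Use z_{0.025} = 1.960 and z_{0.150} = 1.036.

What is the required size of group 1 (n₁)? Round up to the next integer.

n₁ = (z_{α/2} + z_β)² · (σ₁² + σ₂²/r) / δ²
   = (1.960 + 1.036)² · (60² + 61²/2.5) / 31²
   = 8.9760 · (3600 + 1488.4) / 961
   = 8.9760 · 5088.4 / 961
   = 47.53
Round up → n₁ = 48; n₂ = r·n₁ = 2.5 × 48 = 120.

n₁ = 48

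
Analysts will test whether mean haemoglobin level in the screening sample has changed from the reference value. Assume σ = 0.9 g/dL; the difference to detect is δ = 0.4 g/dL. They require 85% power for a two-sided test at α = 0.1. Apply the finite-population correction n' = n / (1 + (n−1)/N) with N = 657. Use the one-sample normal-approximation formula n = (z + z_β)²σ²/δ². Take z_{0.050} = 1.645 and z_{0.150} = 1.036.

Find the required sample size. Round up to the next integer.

n = (z_{α/2} + z_β)² · σ² / δ²
  = (1.645 + 1.036)² · 0.9² / 0.4²
  = 7.1878 · 0.81 / 0.16
  = 36.39
Finite-population correction (N = 657): 36.39 / (1 + (36.39 − 1)/657) = 34.53.
Round up → n = 35.

n = 35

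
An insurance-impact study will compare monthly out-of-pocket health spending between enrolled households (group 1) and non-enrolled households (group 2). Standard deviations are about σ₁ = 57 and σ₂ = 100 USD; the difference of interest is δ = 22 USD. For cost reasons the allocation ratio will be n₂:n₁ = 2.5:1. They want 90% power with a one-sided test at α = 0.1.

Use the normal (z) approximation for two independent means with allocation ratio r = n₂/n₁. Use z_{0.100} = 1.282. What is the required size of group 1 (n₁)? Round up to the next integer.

n₁ = (z_α + z_β)² · (σ₁² + σ₂²/r) / δ²
   = (1.282 + 1.282)² · (57² + 100²/2.5) / 22²
   = 6.5741 · (3249 + 4000) / 484
   = 6.5741 · 7249 / 484
   = 98.46
Round up → n₁ = 99; n₂ = r·n₁ = 2.5 × 99 = 248.

n₁ = 99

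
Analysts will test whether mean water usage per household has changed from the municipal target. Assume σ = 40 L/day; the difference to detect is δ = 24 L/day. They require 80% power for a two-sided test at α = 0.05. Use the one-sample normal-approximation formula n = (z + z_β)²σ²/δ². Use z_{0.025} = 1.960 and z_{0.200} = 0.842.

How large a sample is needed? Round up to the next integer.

n = 22

n = (z_{α/2} + z_β)² · σ² / δ²
  = (1.960 + 0.842)² · 40² / 24²
  = 7.8512 · 1600 / 576
  = 21.81
Round up → n = 22.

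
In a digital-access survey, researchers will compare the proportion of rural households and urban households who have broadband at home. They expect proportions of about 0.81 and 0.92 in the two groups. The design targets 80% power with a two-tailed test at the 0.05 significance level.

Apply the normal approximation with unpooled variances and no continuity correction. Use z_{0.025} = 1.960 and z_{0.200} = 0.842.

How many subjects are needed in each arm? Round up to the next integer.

n = 148 per group

n = (z_{α/2} + z_β)² · [p₁(1−p₁) + p₂(1−p₂)] / (p₁ − p₂)²
  = (1.960 + 0.842)² · (0.81·0.19 + 0.92·0.08) / (-0.11)²
  = (2.802)² · (0.1539 + 0.0736) / 0.0121
  = 7.8512 · 0.2275 / 0.0121
  = 147.62
Round up → n = 148 per group.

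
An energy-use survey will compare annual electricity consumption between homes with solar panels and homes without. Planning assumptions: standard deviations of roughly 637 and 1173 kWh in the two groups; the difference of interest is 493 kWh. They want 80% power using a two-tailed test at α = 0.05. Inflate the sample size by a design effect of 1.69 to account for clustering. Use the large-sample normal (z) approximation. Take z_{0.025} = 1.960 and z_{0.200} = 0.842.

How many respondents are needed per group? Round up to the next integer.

n = 98 per group

n = (z_{α/2} + z_β)² · (σ₁² + σ₂²) / δ²
  = (1.960 + 0.842)² · (637² + 1173² = 1781698) / 493²
  = 7.8512 · 1781698 / 243049
  = 57.55
Design effect: 1.69 × 57.55 = 97.27.
Round up → n = 98 per group.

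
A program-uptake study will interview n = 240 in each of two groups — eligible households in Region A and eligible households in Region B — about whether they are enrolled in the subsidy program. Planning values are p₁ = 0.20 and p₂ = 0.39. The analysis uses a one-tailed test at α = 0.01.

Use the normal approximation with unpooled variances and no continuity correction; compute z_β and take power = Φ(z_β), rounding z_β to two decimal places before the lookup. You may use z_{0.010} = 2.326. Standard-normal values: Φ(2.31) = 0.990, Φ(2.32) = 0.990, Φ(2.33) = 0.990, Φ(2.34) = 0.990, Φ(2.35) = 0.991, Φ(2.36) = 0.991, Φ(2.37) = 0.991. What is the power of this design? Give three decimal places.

z_β = |p₁−p₂|·√(n/[p₁q₁+p₂q₂]) − z_α
    = 0.19 · √(240/0.3979) − 2.326
    = 0.19 · 24.5595 − 2.326
    = 4.6663 − 2.326 = 2.3403 → 2.34
Power = Φ(2.34) = 0.990.

Power ≈ 0.990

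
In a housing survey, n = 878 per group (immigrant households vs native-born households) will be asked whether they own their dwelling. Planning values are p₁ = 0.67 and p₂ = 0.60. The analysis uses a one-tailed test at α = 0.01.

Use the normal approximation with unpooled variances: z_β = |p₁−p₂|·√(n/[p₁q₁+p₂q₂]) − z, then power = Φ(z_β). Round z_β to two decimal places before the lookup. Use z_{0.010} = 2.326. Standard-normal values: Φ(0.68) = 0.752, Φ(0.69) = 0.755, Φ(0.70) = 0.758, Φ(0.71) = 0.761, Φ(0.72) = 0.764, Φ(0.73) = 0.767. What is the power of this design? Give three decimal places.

Power ≈ 0.767

z_β = |p₁−p₂|·√(n/[p₁q₁+p₂q₂]) − z_α
    = 0.07 · √(878/0.4611) − 2.326
    = 0.07 · 43.6365 − 2.326
    = 3.0546 − 2.326 = 0.7286 → 0.73
Power = Φ(0.73) = 0.767.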